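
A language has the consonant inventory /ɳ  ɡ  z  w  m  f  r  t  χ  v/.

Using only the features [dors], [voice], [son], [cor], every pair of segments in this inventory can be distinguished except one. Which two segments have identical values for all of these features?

Both /r/ and /ɳ/ are [−dorsal], [+voice], [+sonorant], [+coronal]. Since the list omits [nasal], [continuant] and [anterior] — which do distinguish the alveolar trill from the retroflex nasal — this pair collapses; all other pairs remain distinct.

r, ɳ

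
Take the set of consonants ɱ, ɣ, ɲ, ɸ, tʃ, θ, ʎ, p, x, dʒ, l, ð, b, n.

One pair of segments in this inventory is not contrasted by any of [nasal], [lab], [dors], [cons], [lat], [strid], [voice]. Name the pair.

On the given features, /p/ and /ɸ/ have an identical profile: [-nasal], [+labial], [-dorsal], [+consonantal], [-lateral], [-strident], [-voice]. No other two segments in the inventory coincide on all 7 features. (They do differ in [continuant], which is not among the given features.)

p, ɸ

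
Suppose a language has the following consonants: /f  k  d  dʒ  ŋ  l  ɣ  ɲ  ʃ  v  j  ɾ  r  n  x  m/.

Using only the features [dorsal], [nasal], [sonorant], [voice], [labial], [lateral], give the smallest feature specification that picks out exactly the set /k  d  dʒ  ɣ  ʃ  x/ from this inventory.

The class [−sonorant], [−labial] has exactly /k, d, dʒ, ɣ, ʃ, x/ as its extension in this inventory. No smaller conjunction from the listed features achieves this: [−labial] alone would also admit /ŋ, l, ɲ, j, …/; [−sonorant] alone would also admit /f, v/; and checking the remaining single features turns up none with this extension.

[−sonorant, −labial]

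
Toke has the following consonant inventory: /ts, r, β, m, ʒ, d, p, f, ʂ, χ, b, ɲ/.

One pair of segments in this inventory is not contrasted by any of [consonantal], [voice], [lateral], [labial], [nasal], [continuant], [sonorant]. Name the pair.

/χ/ (voiceless uvular fricative) and /ʂ/ (voiceless retroflex fricative) are both [+consonantal], [-voice], [-lateral], [-labial], [-nasal], [+continuant], [-sonorant], so none of the listed features separates them. (They do differ in [coronal] and [dorsal], which are not among the given features.) Every other pair in the inventory differs on at least one listed feature.

χ, ʂ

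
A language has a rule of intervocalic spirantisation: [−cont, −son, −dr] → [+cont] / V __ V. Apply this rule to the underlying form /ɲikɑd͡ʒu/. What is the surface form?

[ɲixɑd͡ʒu]

/k/ satisfies [−cont, −son, −dr] and sits in V __ V. The [+continuant] counterpart of the voiceless velar stop is /x/. Other segments in /ɲikɑd͡ʒu/ either fail the structural description or are not in the environment, so the surface form is [ɲixɑd͡ʒu].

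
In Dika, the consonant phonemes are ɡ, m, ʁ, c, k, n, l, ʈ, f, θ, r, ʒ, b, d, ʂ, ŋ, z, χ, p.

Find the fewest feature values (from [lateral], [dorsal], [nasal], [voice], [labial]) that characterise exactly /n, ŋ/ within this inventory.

Every target segment is [+nasal], [-labial]; each remaining inventory member fails at least one of these. Each conjunct is needed — [-labial] alone would also admit /ɡ, ʁ, c, k, …/; [+nasal] alone would also admit /m/ — and no other single listed feature has exactly this extension, so two is the minimum.

[+nasal, -labial]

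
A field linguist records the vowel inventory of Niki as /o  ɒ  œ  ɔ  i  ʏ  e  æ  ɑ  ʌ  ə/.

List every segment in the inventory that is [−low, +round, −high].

o, œ, ɔ

Checking each segment against [−low], [+round], [−high]: /o/ (mid back rounded tense vowel), /œ/ (mid front rounded lax vowel), /ɔ/ (mid back rounded lax vowel) satisfy every feature; every other segment in the inventory fails at least one.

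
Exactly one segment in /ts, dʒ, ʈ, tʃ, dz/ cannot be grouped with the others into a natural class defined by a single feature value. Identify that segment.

ʈ

The remaining segments after removing /ʈ/ share [+delayed release]; /ʈ/ (voiceless retroflex stop) is [−delayed release]. For every other candidate removal, the leftover set fails to share any single feature value that the removed segment lacks.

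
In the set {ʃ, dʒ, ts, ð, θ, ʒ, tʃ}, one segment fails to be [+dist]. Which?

ts

/dʒ, ʃ, θ, tʃ, ʒ, ð/ are all [+distributed]; /ts/ (voiceless alveolar affricate) is [-distributed].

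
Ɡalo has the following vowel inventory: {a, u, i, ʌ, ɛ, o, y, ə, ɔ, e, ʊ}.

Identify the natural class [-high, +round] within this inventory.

o, ɔ

First, the [-high] segments are /a, ʌ, ɛ, o, ə, ɔ, e/.
Among these, [+round] leaves /o, ɔ/.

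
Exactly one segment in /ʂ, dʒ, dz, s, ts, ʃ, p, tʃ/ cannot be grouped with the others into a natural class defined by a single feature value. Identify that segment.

The remaining segments after removing /p/ share [+strident]; /p/ (voiceless bilabial stop) is [−strident]. For every other candidate removal, the leftover set fails to share any single feature value that the removed segment lacks.

p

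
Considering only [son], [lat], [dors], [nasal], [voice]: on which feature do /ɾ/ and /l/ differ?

[lateral]

/ɾ/ is the alveolar tap and /l/ is the alveolar lateral approximant. Both are [+sonorant], [−dorsal], [−nasal], [+voice]. /ɾ/ is [−lateral] while /l/ is [+lateral], so the distinguishing feature is [lateral].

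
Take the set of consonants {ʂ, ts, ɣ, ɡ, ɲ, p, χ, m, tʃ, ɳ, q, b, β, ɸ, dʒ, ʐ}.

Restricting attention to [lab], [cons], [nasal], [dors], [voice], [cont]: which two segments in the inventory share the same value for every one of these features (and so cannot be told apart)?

tʃ, ts

On the given features, /tʃ/ and /ts/ have an identical profile: [-labial], [+consonantal], [-nasal], [-dorsal], [-voice], [-continuant]. No other two segments in the inventory coincide on all 6 features. (They do differ in [anterior] and [distributed], which are not among the given features.)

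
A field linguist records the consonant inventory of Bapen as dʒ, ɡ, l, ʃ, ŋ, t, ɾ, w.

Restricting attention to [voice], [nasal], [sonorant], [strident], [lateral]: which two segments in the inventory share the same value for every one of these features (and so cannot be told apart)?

ɾ, w

Both /ɾ/ and /w/ are [+voice], [-nasal], [+sonorant], [-strident], [-lateral]. Since the list omits [labial], [round], [coronal] and [dorsal] — which do distinguish the alveolar tap from the labial-velar glide — this pair collapses; all other pairs remain distinct.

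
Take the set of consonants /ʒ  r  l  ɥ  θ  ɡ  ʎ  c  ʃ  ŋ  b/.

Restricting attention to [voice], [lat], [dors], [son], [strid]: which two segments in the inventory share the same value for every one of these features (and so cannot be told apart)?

/ŋ/ (velar nasal) and /ɥ/ (labial-palatal glide) are both [+voice], [−lateral], [+dorsal], [+sonorant], [−strident], so none of the listed features separates them. (They do differ in [nasal], [continuant], [labial], [round] and [back], which are not among the given features.) Every other pair in the inventory differs on at least one listed feature.

ŋ, ɥ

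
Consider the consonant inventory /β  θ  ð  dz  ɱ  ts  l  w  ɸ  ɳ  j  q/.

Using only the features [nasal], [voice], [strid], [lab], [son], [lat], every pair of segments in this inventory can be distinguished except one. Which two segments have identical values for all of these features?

θ, q

On the given features, /θ/ and /q/ have an identical profile: [−nasal], [−voice], [−strident], [−labial], [−sonorant], [−lateral]. No other two segments in the inventory coincide on all 6 features. (They do differ in [continuant], [coronal] and [dorsal], which are not among the given features.)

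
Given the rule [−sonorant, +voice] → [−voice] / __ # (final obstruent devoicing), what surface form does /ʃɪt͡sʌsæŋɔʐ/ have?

[ʃɪt͡sʌsæŋɔʂ]

/ʐ/ satisfies [−sonorant, +voice] and sits in __ #. The [−voice] counterpart of the voiced retroflex fricative is /ʂ/. Other segments in /ʃɪt͡sʌsæŋɔʐ/ either fail the structural description or are not in the environment, so the surface form is [ʃɪt͡sʌsæŋɔʂ].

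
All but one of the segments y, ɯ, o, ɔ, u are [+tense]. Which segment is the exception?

Every segment except /ɔ/ is [+tense]. /ɔ/ (mid back rounded lax vowel) is [−tense], so it is the exception.

ɔ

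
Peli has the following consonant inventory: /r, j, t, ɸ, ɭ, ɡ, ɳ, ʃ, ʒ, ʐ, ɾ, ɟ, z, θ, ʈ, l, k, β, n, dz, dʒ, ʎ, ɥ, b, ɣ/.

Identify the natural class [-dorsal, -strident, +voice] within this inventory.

Checking each segment against [-dorsal], [-strident], [+voice]: /r/ (alveolar trill), /ɭ/ (retroflex lateral approximant), /ɳ/ (retroflex nasal), /ɾ/ (alveolar tap), /l/ (alveolar lateral approximant), /β/ (voiced bilabial fricative), among others, satisfy every feature; every other segment in the inventory fails at least one.

r, ɭ, ɳ, ɾ, l, β, n, b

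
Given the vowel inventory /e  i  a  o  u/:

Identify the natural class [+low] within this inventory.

The [+low] segments here are /a/; the remaining /e, i, o, u/ are [−low].

a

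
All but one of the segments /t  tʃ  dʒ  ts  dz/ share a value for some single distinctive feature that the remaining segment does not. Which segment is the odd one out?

The remaining segments after removing /t/ share [+delayed release]; /t/ (voiceless alveolar stop) is [-delayed release]. For every other candidate removal, the leftover set fails to share any single feature value that the removed segment lacks.

t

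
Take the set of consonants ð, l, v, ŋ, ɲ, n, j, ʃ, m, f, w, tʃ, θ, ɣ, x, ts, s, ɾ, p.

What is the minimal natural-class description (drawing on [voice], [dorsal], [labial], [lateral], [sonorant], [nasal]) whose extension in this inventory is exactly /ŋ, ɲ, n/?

/ŋ, ɲ, n/ are all [+nasal], [-labial], and no other segment in the inventory matches both values. Dropping any one of them over-generates: [-labial] alone would also admit /ð, l, j, ʃ, …/; [+nasal] alone would also admit /m/. No other single listed feature picks out exactly this set either, so fewer than two features will not do.

[+nasal, -labial]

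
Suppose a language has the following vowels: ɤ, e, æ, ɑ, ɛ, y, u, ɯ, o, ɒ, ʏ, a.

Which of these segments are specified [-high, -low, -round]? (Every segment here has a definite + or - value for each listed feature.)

Checking each segment against [-high], [-low], [-round]: /ɤ/ (mid back unrounded tense vowel), /e/ (mid front unrounded tense vowel), /ɛ/ (mid front unrounded lax vowel) satisfy every feature; every other segment in the inventory fails at least one.

ɤ, e, ɛ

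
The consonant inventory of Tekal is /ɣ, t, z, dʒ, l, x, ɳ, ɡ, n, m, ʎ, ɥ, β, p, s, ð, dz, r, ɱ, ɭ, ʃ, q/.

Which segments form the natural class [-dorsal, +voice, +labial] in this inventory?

m, β, ɱ

Eliminate segments failing any feature: /ɣ, x, ɡ, ʎ, ɥ, q/ are [+dorsal]; /t, p, s, ʃ/ are [-voice]; /z, dʒ, l, ɳ, n, ð, dz, r, ɭ/ are [-labial]. The remaining /m, β, ɱ/ satisfy [-dorsal], [+voice], [+labial].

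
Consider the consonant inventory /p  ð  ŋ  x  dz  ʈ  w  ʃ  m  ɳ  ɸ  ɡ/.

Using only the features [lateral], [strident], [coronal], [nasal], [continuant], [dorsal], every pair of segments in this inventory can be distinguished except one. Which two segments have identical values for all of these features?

x, w

/x/ (voiceless velar fricative) and /w/ (labial-velar glide) are both [−lateral], [−strident], [−coronal], [−nasal], [+continuant], [+dorsal], so none of the listed features separates them. (They do differ in [sonorant], [voice], [labial] and [round], which are not among the given features.) Every other pair in the inventory differs on at least one listed feature.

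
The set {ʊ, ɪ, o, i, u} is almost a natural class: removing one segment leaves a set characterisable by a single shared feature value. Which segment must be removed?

o

/ɪ, u, i, ʊ/ are all [+high], but /o/ (mid back rounded tense vowel) is [-high]. No other single segment can be removed to leave a set sharing one feature value that the removed segment lacks, so /o/ is the odd one out.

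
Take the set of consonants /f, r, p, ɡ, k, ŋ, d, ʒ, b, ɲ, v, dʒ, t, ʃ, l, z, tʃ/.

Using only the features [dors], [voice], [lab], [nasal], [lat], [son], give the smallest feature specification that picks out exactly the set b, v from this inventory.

[+voice, +lab]

The class [+voice], [+labial] has exactly /b, v/ as its extension in this inventory. No smaller conjunction from the listed features achieves this: [+labial] alone would also admit /f, p/; [+voice] alone would also admit /r, ɡ, ŋ, d, …/; and checking the remaining single features turns up none with this extension.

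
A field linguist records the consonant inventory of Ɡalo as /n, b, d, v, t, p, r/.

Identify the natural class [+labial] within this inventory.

The [+labial] segments here are /b, v, p/; the remaining /n, d, t, r/ are [−labial].

b, v, p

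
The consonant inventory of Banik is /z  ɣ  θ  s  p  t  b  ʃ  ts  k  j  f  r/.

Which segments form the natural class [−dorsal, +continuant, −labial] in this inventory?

z, θ, s, ʃ, r

Eliminate segments failing any feature: /ɣ, k, j/ are [+dorsal]; /p, t, b, ts/ are [−continuant]; /f/ is [+labial]. The remaining /z, θ, s, ʃ, r/ satisfy [−dorsal], [+continuant], [−labial].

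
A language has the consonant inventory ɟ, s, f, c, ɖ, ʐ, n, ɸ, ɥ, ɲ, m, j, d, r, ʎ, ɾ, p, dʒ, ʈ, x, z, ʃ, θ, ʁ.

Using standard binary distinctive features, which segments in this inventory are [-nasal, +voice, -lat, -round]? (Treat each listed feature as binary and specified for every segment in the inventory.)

ɟ, ɖ, ʐ, j, d, r, ɾ, dʒ, z, ʁ

Checking each segment against [-nasal], [+voice], [-lateral], [-round]: /ɟ/ (voiced palatal stop), /ɖ/ (voiced retroflex stop), /ʐ/ (voiced retroflex fricative), /j/ (palatal glide), /d/ (voiced alveolar stop), /r/ (alveolar trill), among others, satisfy every feature; every other segment in the inventory fails at least one.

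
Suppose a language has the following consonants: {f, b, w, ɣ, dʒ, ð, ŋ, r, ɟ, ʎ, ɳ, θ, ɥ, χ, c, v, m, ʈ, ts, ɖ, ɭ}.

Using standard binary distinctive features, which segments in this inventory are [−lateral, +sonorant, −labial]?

ŋ, r, ɳ

Among the inventory, the [−lateral] segments are /f, b, w, ɣ, dʒ, ð, ŋ, r, ɟ, ɳ, θ, ɥ, χ, c, v, m, ʈ, ts, ɖ/.
Within that set, [+sonorant] gives /w, ŋ, r, ɳ, ɥ, m/.
Within that set, [−labial] leaves /ŋ, r, ɳ/.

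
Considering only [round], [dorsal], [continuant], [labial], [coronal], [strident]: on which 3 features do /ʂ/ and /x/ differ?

[strident], [coronal], [dorsal]

The two segments share [−round], [+continuant], [−labial]. The only features from the list on which they differ: /ʂ/ is [+strident] while /x/ is [−strident]; /ʂ/ is [+coronal] while /x/ is [−coronal]; /ʂ/ is [−dorsal] while /x/ is [+dorsal].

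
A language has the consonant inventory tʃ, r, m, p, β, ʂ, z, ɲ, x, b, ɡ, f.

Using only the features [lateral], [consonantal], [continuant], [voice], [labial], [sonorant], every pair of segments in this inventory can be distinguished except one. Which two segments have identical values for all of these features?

ʂ, x

On the given features, /ʂ/ and /x/ have an identical profile: [−lateral], [+consonantal], [+continuant], [−voice], [−labial], [−sonorant]. No other two segments in the inventory coincide on all 6 features. (They do differ in [strident], [coronal] and [dorsal], which are not among the given features.)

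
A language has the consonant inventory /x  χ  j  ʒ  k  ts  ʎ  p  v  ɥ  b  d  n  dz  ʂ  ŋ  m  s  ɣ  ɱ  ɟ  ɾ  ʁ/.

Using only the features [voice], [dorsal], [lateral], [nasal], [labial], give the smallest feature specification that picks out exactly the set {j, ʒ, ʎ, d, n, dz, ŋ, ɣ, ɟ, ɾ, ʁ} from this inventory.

[+voice, −labial]

/j, ʒ, ʎ, d, n, dz, ŋ, ɣ, ɟ, ɾ, ʁ/ are all [+voice], [−labial], and no other segment in the inventory matches both values. Dropping any one of them over-generates: [−labial] alone would also admit /x, χ, k, ts, …/; [+voice] alone would also admit /v, ɥ, b, m, …/. No other single listed feature picks out exactly this set either, so fewer than two features will not do.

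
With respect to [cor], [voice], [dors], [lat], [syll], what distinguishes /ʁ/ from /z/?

/ʁ/ (voiced uvular fricative) and /z/ (voiced alveolar fricative) agree on [+voice], [-lateral], [-syllabic]. They differ on [coronal] (/ʁ/ [-], /z/ [+]), [dorsal] (/ʁ/ [+], /z/ [-]).

[coronal], [dorsal]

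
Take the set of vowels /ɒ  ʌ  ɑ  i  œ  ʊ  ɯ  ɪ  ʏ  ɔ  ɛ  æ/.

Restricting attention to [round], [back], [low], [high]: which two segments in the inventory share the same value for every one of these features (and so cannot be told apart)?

i, ɪ

On the given features, /i/ and /ɪ/ have an identical profile: [-round], [-back], [-low], [+high]. No other two segments in the inventory coincide on all 4 features. (They do differ in [tense], which is not among the given features.)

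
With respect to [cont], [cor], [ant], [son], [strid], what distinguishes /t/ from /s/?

[continuant], [strident]

/t/ is the voiceless alveolar stop and /s/ is the voiceless alveolar fricative. Both are [+coronal], [+anterior], [−sonorant]. /t/ is [−continuant] while /s/ is [+continuant]; /t/ is [−strident] while /s/ is [+strident], so the distinguishing features are [continuant], [strident].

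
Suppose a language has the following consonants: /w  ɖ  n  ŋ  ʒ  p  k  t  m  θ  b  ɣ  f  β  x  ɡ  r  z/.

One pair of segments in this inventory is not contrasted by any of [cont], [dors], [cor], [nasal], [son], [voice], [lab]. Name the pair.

ʒ, z

/ʒ/ (voiced postalveolar fricative) and /z/ (voiced alveolar fricative) are both [+continuant], [-dorsal], [+coronal], [-nasal], [-sonorant], [+voice], [-labial], so none of the listed features separates them. (They do differ in [anterior] and [distributed], which are not among the given features.) Every other pair in the inventory differs on at least one listed feature.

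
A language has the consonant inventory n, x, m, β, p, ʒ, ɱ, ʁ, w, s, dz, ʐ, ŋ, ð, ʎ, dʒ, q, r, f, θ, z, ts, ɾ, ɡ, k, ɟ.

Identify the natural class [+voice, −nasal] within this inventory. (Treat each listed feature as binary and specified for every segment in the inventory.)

Checking each segment against [+voice], [−nasal]: /β/ (voiced bilabial fricative), /ʒ/ (voiced postalveolar fricative), /ʁ/ (voiced uvular fricative), /w/ (labial-velar glide), /dz/ (voiced alveolar affricate), /ʐ/ (voiced retroflex fricative), among others, satisfy every feature; every other segment in the inventory fails at least one.

β, ʒ, ʁ, w, dz, ʐ, ð, ʎ, dʒ, r, z, ɾ, ɡ, ɟ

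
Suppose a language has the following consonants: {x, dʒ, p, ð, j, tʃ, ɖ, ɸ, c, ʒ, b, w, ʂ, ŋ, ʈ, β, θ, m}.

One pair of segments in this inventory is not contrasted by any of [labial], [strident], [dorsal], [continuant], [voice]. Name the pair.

m, b

Both /m/ and /b/ are [+labial], [-strident], [-dorsal], [-continuant], [+voice]. Since the list omits [sonorant] and [nasal] — which do distinguish the bilabial nasal from the voiced bilabial stop — this pair collapses; all other pairs remain distinct.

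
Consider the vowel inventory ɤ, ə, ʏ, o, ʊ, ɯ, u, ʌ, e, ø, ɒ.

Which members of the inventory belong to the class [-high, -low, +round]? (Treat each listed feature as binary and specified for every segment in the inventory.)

o, ø

Checking each segment against [-high], [-low], [+round]: /o/ (mid back rounded tense vowel), /ø/ (mid front rounded tense vowel) satisfy every feature; every other segment in the inventory fails at least one.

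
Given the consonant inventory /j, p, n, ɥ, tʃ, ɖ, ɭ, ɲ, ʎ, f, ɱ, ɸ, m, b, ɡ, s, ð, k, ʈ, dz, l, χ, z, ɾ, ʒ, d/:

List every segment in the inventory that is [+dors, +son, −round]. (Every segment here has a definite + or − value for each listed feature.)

j, ɲ, ʎ

Among the inventory, the [+dorsal] segments are /j, ɥ, ɲ, ʎ, ɡ, k, χ/.
Then [+sonorant] gives /j, ɥ, ɲ, ʎ/.
Of those, [−round] leaves /j, ɲ, ʎ/.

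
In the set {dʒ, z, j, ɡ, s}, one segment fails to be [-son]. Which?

j

/z, ɡ, dʒ, s/ are all [-sonorant]; /j/ (palatal glide) is [+sonorant].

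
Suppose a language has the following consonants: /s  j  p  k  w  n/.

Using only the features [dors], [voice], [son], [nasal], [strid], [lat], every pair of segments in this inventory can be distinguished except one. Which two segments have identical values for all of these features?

Both /j/ and /w/ are [+dorsal], [+voice], [+sonorant], [−nasal], [−strident], [−lateral]. Since the list omits [labial], [round] and [back] — which do distinguish the palatal glide from the labial-velar glide — this pair collapses; all other pairs remain distinct.

j, w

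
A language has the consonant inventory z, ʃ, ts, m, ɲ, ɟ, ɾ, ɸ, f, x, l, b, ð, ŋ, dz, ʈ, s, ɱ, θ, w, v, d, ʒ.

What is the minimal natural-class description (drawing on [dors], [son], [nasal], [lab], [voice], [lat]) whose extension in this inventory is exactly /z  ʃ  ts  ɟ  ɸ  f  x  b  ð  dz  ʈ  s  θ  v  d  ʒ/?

Every target segment is [−sonorant] and no other inventory member is, so one feature is enough.

[−son]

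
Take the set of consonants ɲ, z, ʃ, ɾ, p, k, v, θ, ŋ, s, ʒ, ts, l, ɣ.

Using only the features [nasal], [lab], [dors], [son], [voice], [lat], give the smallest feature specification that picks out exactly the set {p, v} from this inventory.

[+lab]

The target set is precisely the extension of [+labial] in this inventory.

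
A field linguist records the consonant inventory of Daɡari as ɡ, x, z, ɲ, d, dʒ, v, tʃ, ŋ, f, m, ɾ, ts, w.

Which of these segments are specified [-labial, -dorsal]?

Eliminate segments failing any feature: /ɡ, x, ɲ, ŋ/ are [+dorsal]; /v, f, m, w/ are [+labial]. The remaining /z, d, dʒ, tʃ, ɾ, ts/ satisfy [-labial], [-dorsal].

z, d, dʒ, tʃ, ɾ, ts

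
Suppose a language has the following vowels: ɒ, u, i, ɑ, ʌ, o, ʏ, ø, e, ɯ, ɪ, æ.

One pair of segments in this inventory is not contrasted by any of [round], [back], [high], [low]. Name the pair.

i, ɪ

/i/ (high front unrounded tense vowel) and /ɪ/ (high front unrounded lax vowel) are both [-round], [-back], [+high], [-low], so none of the listed features separates them. (They do differ in [tense], which is not among the given features.) Every other pair in the inventory differs on at least one listed feature.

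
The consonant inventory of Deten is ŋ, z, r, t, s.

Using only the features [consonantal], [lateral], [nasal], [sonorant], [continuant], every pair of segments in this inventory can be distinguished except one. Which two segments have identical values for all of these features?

z, s

Both /z/ and /s/ are [+consonantal], [-lateral], [-nasal], [-sonorant], [+continuant]. Since the list omits [voice] — which does distinguish the voiced alveolar fricative from the voiceless alveolar fricative — this pair collapses; all other pairs remain distinct.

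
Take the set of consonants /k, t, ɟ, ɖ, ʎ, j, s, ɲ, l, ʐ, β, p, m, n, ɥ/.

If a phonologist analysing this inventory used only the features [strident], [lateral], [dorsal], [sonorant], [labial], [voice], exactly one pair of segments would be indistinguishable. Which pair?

On the given features, /j/ and /ɲ/ have an identical profile: [-strident], [-lateral], [+dorsal], [+sonorant], [-labial], [+voice]. No other two segments in the inventory coincide on all 6 features. (They do differ in [nasal] and [continuant], which are not among the given features.)

j, ɲ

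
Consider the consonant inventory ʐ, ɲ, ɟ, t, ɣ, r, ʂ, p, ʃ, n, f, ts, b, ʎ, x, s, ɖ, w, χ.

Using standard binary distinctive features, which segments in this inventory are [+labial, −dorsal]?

First, the [+labial] segments are /p, f, b, w/.
Within that set, [−dorsal] leaves /p, f, b/.

p, f, b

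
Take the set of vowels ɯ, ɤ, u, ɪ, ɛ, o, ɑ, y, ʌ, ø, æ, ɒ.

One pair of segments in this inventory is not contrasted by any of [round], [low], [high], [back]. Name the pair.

/ʌ/ (mid back unrounded lax vowel) and /ɤ/ (mid back unrounded tense vowel) are both [−round], [−low], [−high], [+back], so none of the listed features separates them. (They do differ in [tense], which is not among the given features.) Every other pair in the inventory differs on at least one listed feature.

ʌ, ɤ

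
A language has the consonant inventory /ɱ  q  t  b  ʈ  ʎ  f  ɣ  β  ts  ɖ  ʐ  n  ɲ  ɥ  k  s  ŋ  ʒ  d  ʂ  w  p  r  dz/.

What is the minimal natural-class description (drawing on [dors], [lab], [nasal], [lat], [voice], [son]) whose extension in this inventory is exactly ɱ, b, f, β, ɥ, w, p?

The target set is precisely the extension of [+labial] in this inventory.

[+lab]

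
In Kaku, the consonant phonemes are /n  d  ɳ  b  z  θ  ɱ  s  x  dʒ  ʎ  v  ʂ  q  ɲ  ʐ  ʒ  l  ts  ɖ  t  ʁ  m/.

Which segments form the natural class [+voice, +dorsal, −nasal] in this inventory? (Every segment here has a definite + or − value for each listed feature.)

ʎ, ʁ

Eliminate segments failing any feature: /n, d, ɳ, b, z, ɱ, dʒ, v, ʐ, ʒ, l, ɖ, m/ are [−dorsal]; /θ, s, x, ʂ, q, ts, t/ are [−voice]; /ɲ/ is [+nasal]. The remaining /ʎ, ʁ/ satisfy [+voice], [+dorsal], [−nasal].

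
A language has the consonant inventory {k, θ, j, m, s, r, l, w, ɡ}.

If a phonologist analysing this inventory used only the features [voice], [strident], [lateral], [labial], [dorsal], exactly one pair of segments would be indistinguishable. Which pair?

On the given features, /ɡ/ and /j/ have an identical profile: [+voice], [-strident], [-lateral], [-labial], [+dorsal]. No other two segments in the inventory coincide on all 5 features. (They do differ in [sonorant], [continuant] and [back], which are not among the given features.)

ɡ, j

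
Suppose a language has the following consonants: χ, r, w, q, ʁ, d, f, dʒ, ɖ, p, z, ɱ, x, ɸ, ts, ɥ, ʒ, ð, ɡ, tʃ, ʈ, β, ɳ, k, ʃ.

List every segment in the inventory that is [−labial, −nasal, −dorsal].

r, d, dʒ, ɖ, z, ts, ʒ, ð, tʃ, ʈ, ʃ

Checking each segment against [−labial], [−nasal], [−dorsal]: /r/ (alveolar trill), /d/ (voiced alveolar stop), /dʒ/ (voiced postalveolar affricate), /ɖ/ (voiced retroflex stop), /z/ (voiced alveolar fricative), /ts/ (voiceless alveolar affricate), among others, satisfy every feature; every other segment in the inventory fails at least one.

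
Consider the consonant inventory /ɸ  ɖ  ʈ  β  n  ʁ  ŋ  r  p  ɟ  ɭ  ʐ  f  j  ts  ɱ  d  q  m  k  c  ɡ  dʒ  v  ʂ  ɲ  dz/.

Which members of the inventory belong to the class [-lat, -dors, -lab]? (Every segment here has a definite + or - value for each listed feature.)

Checking each segment against [-lateral], [-dorsal], [-labial]: /ɖ/ (voiced retroflex stop), /ʈ/ (voiceless retroflex stop), /n/ (alveolar nasal), /r/ (alveolar trill), /ʐ/ (voiced retroflex fricative), /ts/ (voiceless alveolar affricate), among others, satisfy every feature; every other segment in the inventory fails at least one.

ɖ, ʈ, n, r, ʐ, ts, d, dʒ, ʂ, dz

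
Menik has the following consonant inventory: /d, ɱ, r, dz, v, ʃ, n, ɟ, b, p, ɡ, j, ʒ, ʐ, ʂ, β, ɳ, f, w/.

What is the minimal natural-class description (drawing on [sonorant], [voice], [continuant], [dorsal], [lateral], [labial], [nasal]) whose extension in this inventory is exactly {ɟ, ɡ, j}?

Every target segment is [−labial], [+dorsal]; each remaining inventory member fails at least one of these. Each conjunct is needed — [+dorsal] alone would also admit /w/; [−labial] alone would also admit /d, r, dz, ʃ, …/ — and no other single listed feature has exactly this extension, so two is the minimum.

[−labial, +dorsal]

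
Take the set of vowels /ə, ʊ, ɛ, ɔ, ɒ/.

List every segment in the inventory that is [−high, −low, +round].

Checking each segment against [−high], [−low], [+round]: /ɔ/ (mid back rounded lax vowel) satisfies every feature; every other segment in the inventory fails at least one.

ɔ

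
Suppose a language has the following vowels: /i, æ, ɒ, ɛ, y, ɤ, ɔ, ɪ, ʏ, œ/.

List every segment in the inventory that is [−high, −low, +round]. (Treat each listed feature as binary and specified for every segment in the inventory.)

ɔ, œ

Eliminate segments failing any feature: /i, y, ɪ, ʏ/ are [+high]; /æ, ɒ/ are [+low]; /ɛ, ɤ/ are [−round]. The remaining /ɔ, œ/ satisfy [−high], [−low], [+round].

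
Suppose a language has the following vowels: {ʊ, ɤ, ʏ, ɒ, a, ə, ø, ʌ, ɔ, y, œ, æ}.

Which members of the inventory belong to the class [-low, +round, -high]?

ø, ɔ, œ

The [-low] segments are /ʊ, ɤ, ʏ, ə, ø, ʌ, ɔ, y, œ/.
Then [+round] gives /ʊ, ʏ, ø, ɔ, y, œ/.
Then [-high] leaves /ø, ɔ, œ/.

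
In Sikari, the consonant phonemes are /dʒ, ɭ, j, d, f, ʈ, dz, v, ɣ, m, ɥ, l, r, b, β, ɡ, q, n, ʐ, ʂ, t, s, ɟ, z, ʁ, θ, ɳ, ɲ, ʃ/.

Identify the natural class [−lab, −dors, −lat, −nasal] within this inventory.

dʒ, d, ʈ, dz, r, ʐ, ʂ, t, s, z, θ, ʃ

Among the inventory, the [−labial] segments are /dʒ, ɭ, j, d, ʈ, dz, ɣ, l, r, ɡ, q, n, ʐ, ʂ, t, s, ɟ, z, ʁ, θ, ɳ, ɲ, ʃ/.
Among these, [−dorsal] gives /dʒ, ɭ, d, ʈ, dz, l, r, n, ʐ, ʂ, t, s, z, θ, ɳ, ʃ/.
Of those, [−lateral] gives /dʒ, d, ʈ, dz, r, n, ʐ, ʂ, t, s, z, θ, ɳ, ʃ/.
Intersecting with [−nasal] leaves /dʒ, d, ʈ, dz, r, ʐ, ʂ, t, s, z, θ, ʃ/.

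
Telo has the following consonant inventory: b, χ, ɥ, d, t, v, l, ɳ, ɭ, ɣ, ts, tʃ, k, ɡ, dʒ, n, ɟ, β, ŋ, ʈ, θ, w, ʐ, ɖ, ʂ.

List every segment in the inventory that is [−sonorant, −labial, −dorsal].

The [−sonorant] segments are /b, χ, d, t, v, ɣ, ts, tʃ, k, ɡ, dʒ, ɟ, β, ʈ, θ, ʐ, ɖ, ʂ/.
Intersecting with [−labial] gives /χ, d, t, ɣ, ts, tʃ, k, ɡ, dʒ, ɟ, ʈ, θ, ʐ, ɖ, ʂ/.
Within that set, [−dorsal] leaves /d, t, ts, tʃ, dʒ, ʈ, θ, ʐ, ɖ, ʂ/.

d, t, ts, tʃ, dʒ, ʈ, θ, ʐ, ɖ, ʂ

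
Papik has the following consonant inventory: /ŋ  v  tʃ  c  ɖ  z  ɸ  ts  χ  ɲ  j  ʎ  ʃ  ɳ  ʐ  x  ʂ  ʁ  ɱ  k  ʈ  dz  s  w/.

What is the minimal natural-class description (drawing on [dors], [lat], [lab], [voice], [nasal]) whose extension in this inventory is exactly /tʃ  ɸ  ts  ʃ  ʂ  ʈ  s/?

[−voice, −dors]

/tʃ, ɸ, ts, ʃ, ʂ, ʈ, s/ are all [−voice], [−dorsal], and no other segment in the inventory matches both values. Dropping any one of them over-generates: [−dorsal] alone would also admit /v, ɖ, z, ɳ, …/; [−voice] alone would also admit /c, χ, x, k/. No other single listed feature picks out exactly this set either, so fewer than two features will not do.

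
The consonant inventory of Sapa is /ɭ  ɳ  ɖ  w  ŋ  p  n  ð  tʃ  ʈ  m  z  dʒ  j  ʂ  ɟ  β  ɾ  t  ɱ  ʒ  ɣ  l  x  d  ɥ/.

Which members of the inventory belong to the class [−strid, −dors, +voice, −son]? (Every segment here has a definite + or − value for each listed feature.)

Among the inventory, the [−strident] segments are /ɭ, ɳ, ɖ, w, ŋ, p, n, ð, ʈ, m, j, ɟ, β, ɾ, t, ɱ, ɣ, l, x, d, ɥ/.
Of those, [−dorsal] gives /ɭ, ɳ, ɖ, p, n, ð, ʈ, m, β, ɾ, t, ɱ, l, d/.
Then [+voice] gives /ɭ, ɳ, ɖ, n, ð, m, β, ɾ, ɱ, l, d/.
Then [−sonorant] leaves /ɖ, ð, β, d/.

ɖ, ð, β, d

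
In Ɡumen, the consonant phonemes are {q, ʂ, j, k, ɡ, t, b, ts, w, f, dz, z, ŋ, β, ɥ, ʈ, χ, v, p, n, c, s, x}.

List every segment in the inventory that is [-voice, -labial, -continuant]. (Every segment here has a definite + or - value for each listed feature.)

q, k, t, ts, ʈ, c

Checking each segment against [-voice], [-labial], [-continuant]: /q/ (voiceless uvular stop), /k/ (voiceless velar stop), /t/ (voiceless alveolar stop), /ts/ (voiceless alveolar affricate), /ʈ/ (voiceless retroflex stop), /c/ (voiceless palatal stop) satisfy every feature; every other segment in the inventory fails at least one.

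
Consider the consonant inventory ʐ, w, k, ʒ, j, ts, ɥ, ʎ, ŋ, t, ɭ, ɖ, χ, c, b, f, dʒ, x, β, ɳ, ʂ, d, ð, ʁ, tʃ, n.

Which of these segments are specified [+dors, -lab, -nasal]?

k, j, ʎ, χ, c, x, ʁ

First, the [+dorsal] segments are /w, k, j, ɥ, ʎ, ŋ, χ, c, x, ʁ/.
Within that set, [-labial] gives /k, j, ʎ, ŋ, χ, c, x, ʁ/.
Intersecting with [-nasal] leaves /k, j, ʎ, χ, c, x, ʁ/.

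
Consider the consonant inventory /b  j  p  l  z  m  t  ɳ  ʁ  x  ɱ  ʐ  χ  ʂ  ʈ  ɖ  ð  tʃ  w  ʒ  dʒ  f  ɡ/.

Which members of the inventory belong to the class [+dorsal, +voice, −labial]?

j, ʁ, ɡ

Eliminate segments failing any feature: /b, p, l, z, m, t, ɳ, ɱ, ʐ, ʂ, ʈ, ɖ, ð, tʃ, ʒ, dʒ, f/ are [−dorsal]; /x, χ/ are [−voice]; /w/ is [+labial]. The remaining /j, ʁ, ɡ/ satisfy [+dorsal], [+voice], [−labial].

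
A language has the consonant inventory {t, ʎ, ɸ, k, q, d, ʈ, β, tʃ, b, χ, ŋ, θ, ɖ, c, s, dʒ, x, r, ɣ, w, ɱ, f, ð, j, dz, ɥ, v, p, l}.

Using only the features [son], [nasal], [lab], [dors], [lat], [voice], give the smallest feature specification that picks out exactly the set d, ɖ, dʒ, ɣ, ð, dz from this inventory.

[-son, +voice, -lab]

/d, ɖ, dʒ, ɣ, ð, dz/ are all [-sonorant], [+voice], [-labial], and no other segment in the inventory matches all three values. Dropping any one of them over-generates: [+voice, -labial] alone would also admit /ʎ, ŋ, r, j, …/; [-sonorant, -labial] alone would also admit /t, k, q, ʈ, …/; [-sonorant, +voice] alone would also admit /β, b, v/. No other combination of two listed features picks out exactly this set either, so fewer than three features will not do.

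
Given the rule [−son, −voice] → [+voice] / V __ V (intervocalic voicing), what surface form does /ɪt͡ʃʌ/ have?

[ɪd͡ʒʌ]

The only segment in the rule's environment that also matches [−son, −voice] is /t͡ʃ/. Applying [+voice] turns the voiceless postalveolar affricate into /d͡ʒ/ (voiced postalveolar affricate), giving [ɪd͡ʒʌ].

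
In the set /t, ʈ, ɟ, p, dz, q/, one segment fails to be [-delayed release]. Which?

dz

/dz/ is the voiced alveolar affricate, which is [+delayed release]; the rest — /p, ɟ, t, ʈ, q/ — are [-delayed release].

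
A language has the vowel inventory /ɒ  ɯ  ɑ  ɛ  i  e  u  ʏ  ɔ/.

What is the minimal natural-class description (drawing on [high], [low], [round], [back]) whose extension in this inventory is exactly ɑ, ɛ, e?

[−high, −round]

The class [−high], [−round] has exactly /ɑ, ɛ, e/ as its extension in this inventory. No smaller conjunction from the listed features achieves this: [−round] alone would also admit /ɯ, i/; [−high] alone would also admit /ɒ, ɔ/; and checking the remaining single features turns up none with this extension.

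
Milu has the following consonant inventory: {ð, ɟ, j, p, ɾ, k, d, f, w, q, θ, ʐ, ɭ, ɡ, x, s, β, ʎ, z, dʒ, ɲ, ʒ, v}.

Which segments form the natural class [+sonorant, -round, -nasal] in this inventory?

Checking each segment against [+sonorant], [-round], [-nasal]: /j/ (palatal glide), /ɾ/ (alveolar tap), /ɭ/ (retroflex lateral approximant), /ʎ/ (palatal lateral approximant) satisfy every feature; every other segment in the inventory fails at least one.

j, ɾ, ɭ, ʎ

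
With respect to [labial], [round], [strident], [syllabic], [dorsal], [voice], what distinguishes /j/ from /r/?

[dorsal]

/j/ is the palatal glide and /r/ is the alveolar trill. Both are [-labial], [-round], [-strident], [-syllabic], [+voice]. /j/ is [+dorsal] while /r/ is [-dorsal], so the distinguishing feature is [dorsal].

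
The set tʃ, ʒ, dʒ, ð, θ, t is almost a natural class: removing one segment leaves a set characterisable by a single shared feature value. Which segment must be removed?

t

The remaining segments after removing /t/ share [+distributed]; /t/ (voiceless alveolar stop) is [-distributed]. For every other candidate removal, the leftover set fails to share any single feature value that the removed segment lacks.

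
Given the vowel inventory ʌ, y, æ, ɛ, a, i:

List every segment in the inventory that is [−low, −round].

Among the inventory, the [−low] segments are /ʌ, y, ɛ, i/.
Intersecting with [−round] leaves /ʌ, ɛ, i/.

ʌ, ɛ, i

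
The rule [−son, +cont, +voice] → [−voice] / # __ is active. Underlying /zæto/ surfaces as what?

/z/ satisfies [−son, +cont, +voice] and sits in # __. The [−voice] counterpart of the voiced alveolar fricative is /s/. Other segments in /zæto/ either fail the structural description or are not in the environment, so the surface form is [sæto].

[sæto]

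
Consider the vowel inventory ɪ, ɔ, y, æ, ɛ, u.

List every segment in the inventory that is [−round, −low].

ɪ, ɛ

Eliminate segments failing any feature: /ɔ, y, u/ are [+round]; /æ/ is [+low]. The remaining /ɪ, ɛ/ satisfy [−round], [−low].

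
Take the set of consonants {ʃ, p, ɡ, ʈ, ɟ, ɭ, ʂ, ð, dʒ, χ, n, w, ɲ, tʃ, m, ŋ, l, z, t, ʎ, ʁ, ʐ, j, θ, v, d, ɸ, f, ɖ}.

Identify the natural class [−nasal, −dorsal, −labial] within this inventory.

ʃ, ʈ, ɭ, ʂ, ð, dʒ, tʃ, l, z, t, ʐ, θ, d, ɖ

Eliminate segments failing any feature: /p, v, ɸ, f/ are [+labial]; /ɡ, ɟ, χ, w, ʎ, ʁ, j/ are [+dorsal]; /n, ɲ, m, ŋ/ are [+nasal]. The remaining /ʃ, ʈ, ɭ, ʂ, ð, dʒ, tʃ, l, z, t, ʐ, θ, d, ɖ/ satisfy [−nasal], [−dorsal], [−labial].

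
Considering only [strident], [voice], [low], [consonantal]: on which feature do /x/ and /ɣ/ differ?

/x/ is the voiceless velar fricative and /ɣ/ is the voiced velar fricative. Both are [-strident], [-low], [+consonantal]. /x/ is [-voice] while /ɣ/ is [+voice], so the distinguishing feature is [voice].

[voice]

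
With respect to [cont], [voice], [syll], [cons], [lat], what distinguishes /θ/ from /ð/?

[voice]

The two segments share [+continuant], [−syllabic], [+consonantal], [−lateral]. The only feature from the list on which they differ: /θ/ is [−voice] while /ð/ is [+voice].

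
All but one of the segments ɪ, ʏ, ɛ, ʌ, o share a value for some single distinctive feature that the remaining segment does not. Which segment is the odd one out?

o

[tense] groups all but one: /ʏ, ɪ, ɛ, ʌ/ share [-tense] while /o/ (mid back rounded tense vowel) alone is [+tense]. Removing any other segment would not leave a single-feature class that excludes it.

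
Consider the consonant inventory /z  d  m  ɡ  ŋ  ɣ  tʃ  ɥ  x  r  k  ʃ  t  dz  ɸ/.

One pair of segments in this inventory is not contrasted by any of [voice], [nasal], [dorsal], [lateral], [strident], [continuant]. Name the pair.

ɣ, ɥ

/ɣ/ (voiced velar fricative) and /ɥ/ (labial-palatal glide) are both [+voice], [−nasal], [+dorsal], [−lateral], [−strident], [+continuant], so none of the listed features separates them. (They do differ in [sonorant], [labial], [round] and [back], which are not among the given features.) Every other pair in the inventory differs on at least one listed feature.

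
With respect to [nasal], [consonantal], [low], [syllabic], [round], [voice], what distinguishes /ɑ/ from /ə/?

[low]

/ɑ/ (low back unrounded vowel) and /ə/ (mid central vowel (schwa)) agree on [−nasal], [−consonantal], [+syllabic], [−round], [+voice]. They differ on [low] (/ɑ/ [+], /ə/ [−]).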